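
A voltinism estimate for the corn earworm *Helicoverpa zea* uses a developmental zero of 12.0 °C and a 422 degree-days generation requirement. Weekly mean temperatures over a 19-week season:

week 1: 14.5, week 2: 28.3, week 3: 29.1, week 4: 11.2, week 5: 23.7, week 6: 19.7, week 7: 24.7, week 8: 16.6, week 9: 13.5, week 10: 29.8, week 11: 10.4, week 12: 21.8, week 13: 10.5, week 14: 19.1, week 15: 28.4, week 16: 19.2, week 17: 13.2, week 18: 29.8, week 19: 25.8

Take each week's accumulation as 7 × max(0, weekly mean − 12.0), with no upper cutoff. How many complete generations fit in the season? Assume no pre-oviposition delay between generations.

2 generations

Weekly DD (7 × max(0, T̄ − 12.0)): 17.5, 114.1, 119.7, 0.0, 81.9, 53.9, 88.9, 32.2, 10.5, 124.6, 0.0, 68.6, 0.0, 49.7, 114.8, 50.4, 8.4, 124.6, 96.6.
Season total = 1156.4 DD.
Complete generations = ⌊1156.4 / 422⌋ = 2.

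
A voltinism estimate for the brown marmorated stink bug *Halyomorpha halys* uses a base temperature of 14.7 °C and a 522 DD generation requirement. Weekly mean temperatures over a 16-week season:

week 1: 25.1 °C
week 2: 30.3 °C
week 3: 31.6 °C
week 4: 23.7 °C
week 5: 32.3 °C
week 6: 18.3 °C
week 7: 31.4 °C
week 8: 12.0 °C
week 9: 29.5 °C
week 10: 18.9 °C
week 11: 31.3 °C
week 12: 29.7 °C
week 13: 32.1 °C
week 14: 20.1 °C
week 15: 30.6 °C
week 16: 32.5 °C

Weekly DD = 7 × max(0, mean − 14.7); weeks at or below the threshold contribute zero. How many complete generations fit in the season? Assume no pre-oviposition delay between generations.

2 generations

Weekly DD (7 × max(0, T̄ − 14.7)): 72.8, 109.2, 118.3, 63.0, 123.2, 25.2, 116.9, 0.0, 103.6, 29.4, 116.2, 105.0, 121.8, 37.8, 111.3, 124.6.
Season total = 1378.3 DD.
Complete generations = ⌊1378.3 / 522⌋ = 2.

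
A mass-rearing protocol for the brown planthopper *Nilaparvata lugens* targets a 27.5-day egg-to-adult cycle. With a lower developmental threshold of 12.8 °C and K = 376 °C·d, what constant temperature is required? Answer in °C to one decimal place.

26.5 °C

Required daily accumulation = 376 / 27.5 = 13.673 DD/day.
T = T_base + 13.673 = 12.8 + 13.673 = 26.473 ≈ 26.5 °C.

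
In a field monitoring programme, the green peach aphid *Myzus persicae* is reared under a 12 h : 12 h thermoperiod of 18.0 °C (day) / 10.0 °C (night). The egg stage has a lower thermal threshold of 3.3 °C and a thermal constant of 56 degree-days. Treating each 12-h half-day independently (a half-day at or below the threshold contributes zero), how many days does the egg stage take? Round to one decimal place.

5.2 days

Day half: max(0, 18.0 − 3.3) × 0.5 = 14.7 × 0.5 = 7.35 DD.
Night half: max(0, 10.0 − 3.3) × 0.5 = 6.7 × 0.5 = 3.35 DD.
Per 24 h: 10.70 DD/day.
Duration = 56 / 10.70 = 5.234 ≈ 5.2 days.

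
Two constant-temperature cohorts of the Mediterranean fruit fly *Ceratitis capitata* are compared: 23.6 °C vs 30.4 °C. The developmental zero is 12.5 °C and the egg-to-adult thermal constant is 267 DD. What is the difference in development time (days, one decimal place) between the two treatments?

At 23.6 °C: 267 / (23.6 − 12.5) = 267 / 11.1 = 24.054 d.
At 30.4 °C: 267 / (30.4 − 12.5) = 267 / 17.9 = 14.916 d.
Difference = |24.054 − 14.916| = 9.138 ≈ 9.1 days.

9.1 days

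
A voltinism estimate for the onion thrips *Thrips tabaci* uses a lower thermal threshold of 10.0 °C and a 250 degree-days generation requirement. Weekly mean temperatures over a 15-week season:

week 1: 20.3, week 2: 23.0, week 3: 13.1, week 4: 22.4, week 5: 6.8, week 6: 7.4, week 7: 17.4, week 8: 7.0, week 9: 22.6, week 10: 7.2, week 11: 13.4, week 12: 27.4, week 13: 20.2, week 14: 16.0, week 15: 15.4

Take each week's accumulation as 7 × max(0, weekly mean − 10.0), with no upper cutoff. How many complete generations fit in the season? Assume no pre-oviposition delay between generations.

Weekly DD (7 × max(0, T̄ − 10.0)): 72.1, 91.0, 21.7, 86.8, 0.0, 0.0, 51.8, 0.0, 88.2, 0.0, 23.8, 121.8, 71.4, 42.0, 37.8.
Season total = 708.4 DD.
Complete generations = ⌊708.4 / 250⌋ = 2.

2 generations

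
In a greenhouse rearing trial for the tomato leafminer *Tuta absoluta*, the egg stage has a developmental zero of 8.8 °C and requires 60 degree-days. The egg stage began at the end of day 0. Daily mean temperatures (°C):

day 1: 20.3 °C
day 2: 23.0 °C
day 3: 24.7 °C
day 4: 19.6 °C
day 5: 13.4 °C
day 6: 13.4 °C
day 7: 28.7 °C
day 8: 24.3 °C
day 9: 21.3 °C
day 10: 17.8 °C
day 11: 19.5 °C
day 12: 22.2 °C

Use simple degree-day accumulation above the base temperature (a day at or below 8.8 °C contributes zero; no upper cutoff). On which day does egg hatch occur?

Daily DD above 8.8 °C: 11.5, 14.2, 15.9, 10.8, 4.6, 4.6, 19.9, 15.5, 12.5, 9.0, 10.7, 13.4.
Cumulative: 11.5, 25.7, 41.6, 52.4, 57.0, 61.6, 81.5, 97.0, 109.5, 118.5, 129.2, 142.6.
The total first reaches 60 DD on day 6.

day 6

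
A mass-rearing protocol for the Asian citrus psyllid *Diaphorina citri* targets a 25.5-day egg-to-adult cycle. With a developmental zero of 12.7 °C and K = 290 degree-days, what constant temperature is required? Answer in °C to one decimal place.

24.1 °C

Required daily accumulation = 290 / 25.5 = 11.373 DD/day.
T = T_base + 11.373 = 12.7 + 11.373 = 24.073 ≈ 24.1 °C.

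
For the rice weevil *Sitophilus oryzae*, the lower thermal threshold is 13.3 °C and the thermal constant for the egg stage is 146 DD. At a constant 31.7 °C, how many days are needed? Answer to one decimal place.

Daily accumulation = 31.7 − 13.3 = 18.4 DD/day.
Duration = 146 / 18.4 = 7.935 ≈ 7.9 days.

7.9 days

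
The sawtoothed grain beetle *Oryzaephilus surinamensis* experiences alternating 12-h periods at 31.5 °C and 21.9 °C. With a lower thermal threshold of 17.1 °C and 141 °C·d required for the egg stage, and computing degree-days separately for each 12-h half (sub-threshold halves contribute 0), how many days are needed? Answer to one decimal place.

Day half: max(0, 31.5 − 17.1) × 0.5 = 14.4 × 0.5 = 7.20 DD.
Night half: max(0, 21.9 − 17.1) × 0.5 = 4.8 × 0.5 = 2.40 DD.
Per 24 h: 9.60 DD/day.
Duration = 141 / 9.60 = 14.688 ≈ 14.7 days.

14.7 days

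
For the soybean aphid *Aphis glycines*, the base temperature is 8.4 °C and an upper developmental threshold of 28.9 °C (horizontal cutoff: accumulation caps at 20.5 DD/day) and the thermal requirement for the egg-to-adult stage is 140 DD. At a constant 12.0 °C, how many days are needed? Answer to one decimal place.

Daily accumulation = 12.0 − 8.4 = 3.6 DD/day.
Duration = 140 / 3.6 = 38.889 ≈ 38.9 days.

38.9 days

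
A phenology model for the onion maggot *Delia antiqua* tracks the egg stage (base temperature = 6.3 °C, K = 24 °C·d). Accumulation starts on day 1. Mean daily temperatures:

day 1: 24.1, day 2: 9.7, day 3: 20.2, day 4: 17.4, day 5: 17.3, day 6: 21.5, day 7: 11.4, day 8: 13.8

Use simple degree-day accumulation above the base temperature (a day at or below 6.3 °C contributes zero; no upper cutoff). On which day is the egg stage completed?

day 3

Daily DD above 6.3 °C: 17.8, 3.4, 13.9, 11.1, 11.0, 15.2, 5.1, 7.5.
Cumulative: 17.8, 21.2, 35.1, 46.2, 57.2, 72.4, 77.5, 85.0.
The total first reaches 24 DD on day 3.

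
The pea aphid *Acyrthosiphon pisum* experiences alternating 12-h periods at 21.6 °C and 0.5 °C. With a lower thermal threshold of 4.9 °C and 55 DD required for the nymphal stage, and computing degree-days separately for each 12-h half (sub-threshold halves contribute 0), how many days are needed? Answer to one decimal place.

Day half: max(0, 21.6 − 4.9) × 0.5 = 16.7 × 0.5 = 8.35 DD.
Night half: max(0, 0.5 − 4.9) × 0.5 = 0.0 × 0.5 = 0.00 DD.
Per 24 h: 8.35 DD/day.
Duration = 55 / 8.35 = 6.587 ≈ 6.6 days.

6.6 days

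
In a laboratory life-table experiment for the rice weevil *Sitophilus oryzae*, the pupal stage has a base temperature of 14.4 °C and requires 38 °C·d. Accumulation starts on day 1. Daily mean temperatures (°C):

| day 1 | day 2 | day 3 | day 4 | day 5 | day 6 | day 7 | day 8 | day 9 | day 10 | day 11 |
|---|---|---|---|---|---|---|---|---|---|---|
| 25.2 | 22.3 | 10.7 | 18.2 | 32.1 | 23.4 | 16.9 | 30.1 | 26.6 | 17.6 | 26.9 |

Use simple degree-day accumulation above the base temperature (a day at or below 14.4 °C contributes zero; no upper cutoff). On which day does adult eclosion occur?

day 5

Daily DD above 14.4 °C: 10.8, 7.9, 0.0, 3.8, 17.7, 9.0, 2.5, 15.7, 12.2, 3.2, 12.5.
Cumulative: 10.8, 18.7, 18.7, 22.5, 40.2, 49.2, 51.7, 67.4, 79.6, 82.8, 95.3.
The total first reaches 38 DD on day 5.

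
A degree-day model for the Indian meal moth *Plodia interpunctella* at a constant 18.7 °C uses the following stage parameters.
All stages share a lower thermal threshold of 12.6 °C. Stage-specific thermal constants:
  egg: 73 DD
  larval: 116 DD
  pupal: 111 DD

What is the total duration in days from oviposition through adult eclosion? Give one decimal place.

49.2 days

Daily accumulation at 18.7 °C = 18.7 − 12.6 = 6.1 DD/day.
Total K = 73 + 116 + 111 = 300 DD.
Total duration = 300 / 6.1 = 49.180 ≈ 49.2 days.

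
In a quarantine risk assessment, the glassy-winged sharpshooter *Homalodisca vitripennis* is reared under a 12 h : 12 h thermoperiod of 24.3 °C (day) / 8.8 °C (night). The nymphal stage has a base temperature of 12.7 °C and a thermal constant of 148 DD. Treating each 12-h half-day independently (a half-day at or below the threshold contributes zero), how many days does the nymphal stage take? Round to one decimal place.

Day half: max(0, 24.3 − 12.7) × 0.5 = 11.6 × 0.5 = 5.80 DD.
Night half: max(0, 8.8 − 12.7) × 0.5 = 0.0 × 0.5 = 0.00 DD.
Per 24 h: 5.80 DD/day.
Duration = 148 / 5.80 = 25.517 ≈ 25.5 days.

25.5 days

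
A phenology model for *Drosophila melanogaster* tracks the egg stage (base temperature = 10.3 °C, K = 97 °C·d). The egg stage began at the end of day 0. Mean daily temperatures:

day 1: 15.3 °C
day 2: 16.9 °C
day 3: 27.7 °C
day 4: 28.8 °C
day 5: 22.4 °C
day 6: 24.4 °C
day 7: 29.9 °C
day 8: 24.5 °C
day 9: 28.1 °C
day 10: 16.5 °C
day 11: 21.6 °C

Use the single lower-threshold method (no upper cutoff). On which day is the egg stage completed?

Daily DD above 10.3 °C: 5.0, 6.6, 17.4, 18.5, 12.1, 14.1, 19.6, 14.2, 17.8, 6.2, 11.3.
Cumulative: 5.0, 11.6, 29.0, 47.5, 59.6, 73.7, 93.3, 107.5, 125.3, 131.5, 142.8.
The total first reaches 97 DD on day 8.

day 8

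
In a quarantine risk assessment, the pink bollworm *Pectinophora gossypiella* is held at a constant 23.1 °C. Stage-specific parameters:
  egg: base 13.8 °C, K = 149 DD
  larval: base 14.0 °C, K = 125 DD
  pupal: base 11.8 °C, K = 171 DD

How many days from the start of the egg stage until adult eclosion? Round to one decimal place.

44.9 days

egg: 149 / (23.1 − 13.8) = 149 / 9.3 = 16.022 d.
larval: 125 / (23.1 − 14.0) = 125 / 9.1 = 13.736 d.
pupal: 171 / (23.1 − 11.8) = 171 / 11.3 = 15.133 d.
Sum = 44.891 ≈ 44.9 days.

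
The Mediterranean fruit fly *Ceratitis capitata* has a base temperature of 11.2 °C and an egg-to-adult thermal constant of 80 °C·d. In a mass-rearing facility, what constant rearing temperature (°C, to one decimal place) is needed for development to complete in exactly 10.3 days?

Required daily accumulation = 80 / 10.3 = 7.767 DD/day.
T = T_base + 7.767 = 11.2 + 7.767 = 18.967 ≈ 19.0 °C.

19.0 °C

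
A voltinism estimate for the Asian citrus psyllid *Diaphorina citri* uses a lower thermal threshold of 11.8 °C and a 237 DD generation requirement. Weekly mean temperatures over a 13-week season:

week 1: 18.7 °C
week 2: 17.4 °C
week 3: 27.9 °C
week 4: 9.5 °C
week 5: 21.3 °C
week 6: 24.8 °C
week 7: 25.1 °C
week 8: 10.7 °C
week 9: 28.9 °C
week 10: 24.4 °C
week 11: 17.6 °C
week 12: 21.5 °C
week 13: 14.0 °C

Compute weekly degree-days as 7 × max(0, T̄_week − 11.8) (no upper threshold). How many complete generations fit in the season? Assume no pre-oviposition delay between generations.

Weekly DD (7 × max(0, T̄ − 11.8)): 48.3, 39.2, 112.7, 0.0, 66.5, 91.0, 93.1, 0.0, 119.7, 88.2, 40.6, 67.9, 15.4.
Season total = 782.6 DD.
Complete generations = ⌊782.6 / 237⌋ = 3.

3 generations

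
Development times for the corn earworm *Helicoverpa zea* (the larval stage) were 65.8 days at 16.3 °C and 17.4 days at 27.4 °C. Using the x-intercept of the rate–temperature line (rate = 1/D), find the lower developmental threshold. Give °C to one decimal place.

Linear rate model ⇒ the product D·(T − T_b) is constant across temperatures.
65.8·(16.3 − T_b) = 17.4·(27.4 − T_b)
T_b = (65.8·16.3 − 17.4·27.4) / (65.8 − 17.4) = 595.78 / 48.4 = 12.310 °C ≈ 12.3 °C.

12.3 °C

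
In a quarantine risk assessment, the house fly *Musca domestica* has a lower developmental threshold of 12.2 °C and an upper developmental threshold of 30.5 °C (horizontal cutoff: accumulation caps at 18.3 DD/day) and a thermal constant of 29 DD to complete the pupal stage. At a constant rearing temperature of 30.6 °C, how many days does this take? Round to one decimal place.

1.6 days

Temperature 30.6 °C exceeds the upper threshold, so daily accumulation caps at 30.5 − 12.2 = 18.3 DD/day.
Duration = 29 / 18.3 = 1.585 ≈ 1.6 days.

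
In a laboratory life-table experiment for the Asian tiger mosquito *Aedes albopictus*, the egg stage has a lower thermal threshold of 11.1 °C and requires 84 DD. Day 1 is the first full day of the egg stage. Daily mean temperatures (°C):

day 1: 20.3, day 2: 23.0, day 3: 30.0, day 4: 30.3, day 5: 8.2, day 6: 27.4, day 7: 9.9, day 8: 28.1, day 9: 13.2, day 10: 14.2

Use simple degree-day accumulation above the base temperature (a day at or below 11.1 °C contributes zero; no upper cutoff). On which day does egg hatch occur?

day 8

Daily DD above 11.1 °C: 9.2, 11.9, 18.9, 19.2, 0.0, 16.3, 0.0, 17.0, 2.1, 3.1.
Cumulative: 9.2, 21.1, 40.0, 59.2, 59.2, 75.5, 75.5, 92.5, 94.6, 97.7.
The total first reaches 84 DD on day 8.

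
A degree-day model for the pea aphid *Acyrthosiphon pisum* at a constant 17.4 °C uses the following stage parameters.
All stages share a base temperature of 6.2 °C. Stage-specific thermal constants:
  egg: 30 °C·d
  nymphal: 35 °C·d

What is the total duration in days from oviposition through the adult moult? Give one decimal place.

5.8 days

Daily accumulation at 17.4 °C = 17.4 − 6.2 = 11.2 DD/day.
Total K = 30 + 35 = 65 DD.
Total duration = 65 / 11.2 = 5.804 ≈ 5.8 days.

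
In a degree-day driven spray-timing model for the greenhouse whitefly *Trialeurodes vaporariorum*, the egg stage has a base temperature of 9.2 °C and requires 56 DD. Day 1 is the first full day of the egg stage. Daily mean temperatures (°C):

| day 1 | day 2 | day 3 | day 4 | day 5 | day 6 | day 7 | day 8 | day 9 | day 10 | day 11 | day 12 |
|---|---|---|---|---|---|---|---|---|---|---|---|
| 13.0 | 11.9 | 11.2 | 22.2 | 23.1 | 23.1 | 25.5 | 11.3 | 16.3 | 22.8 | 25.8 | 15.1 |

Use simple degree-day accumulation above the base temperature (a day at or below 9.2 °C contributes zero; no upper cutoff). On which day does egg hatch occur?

day 7

Daily DD above 9.2 °C: 3.8, 2.7, 2.0, 13.0, 13.9, 13.9, 16.3, 2.1, 7.1, 13.6, 16.6, 5.9.
Cumulative: 3.8, 6.5, 8.5, 21.5, 35.4, 49.3, 65.6, 67.7, 74.8, 88.4, 105.0, 110.9.
The total first reaches 56 DD on day 7.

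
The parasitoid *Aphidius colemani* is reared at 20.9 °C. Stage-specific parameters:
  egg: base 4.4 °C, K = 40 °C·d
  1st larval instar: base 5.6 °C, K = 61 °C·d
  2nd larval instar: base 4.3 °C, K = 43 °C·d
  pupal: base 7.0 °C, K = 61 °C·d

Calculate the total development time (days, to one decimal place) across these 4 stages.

egg: 40 / (20.9 − 4.4) = 40 / 16.5 = 2.424 d.
1st larval instar: 61 / (20.9 − 5.6) = 61 / 15.3 = 3.987 d.
2nd larval instar: 43 / (20.9 − 4.3) = 43 / 16.6 = 2.590 d.
pupal: 61 / (20.9 − 7.0) = 61 / 13.9 = 4.388 d.
Sum = 13.390 ≈ 13.4 days.

13.4 days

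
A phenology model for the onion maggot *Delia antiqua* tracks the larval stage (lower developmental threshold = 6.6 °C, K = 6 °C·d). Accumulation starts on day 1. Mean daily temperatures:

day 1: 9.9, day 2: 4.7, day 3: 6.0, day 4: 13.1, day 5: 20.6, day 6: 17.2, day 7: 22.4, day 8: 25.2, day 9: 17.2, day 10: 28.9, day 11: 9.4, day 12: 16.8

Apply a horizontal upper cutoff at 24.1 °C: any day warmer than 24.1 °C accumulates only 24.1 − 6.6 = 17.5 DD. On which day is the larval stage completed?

day 4

Daily DD above 6.6 °C (capped at 17.5): 3.3, 0.0, 0.0, 6.5, 14.0, 10.6, 15.8, 17.5, 10.6, 17.5, 2.8, 10.2.
Cumulative: 3.3, 3.3, 3.3, 9.8, 23.8, 34.4, 50.2, 67.7, 78.3, 95.8, 98.6, 108.8.
The total first reaches 6 DD on day 4.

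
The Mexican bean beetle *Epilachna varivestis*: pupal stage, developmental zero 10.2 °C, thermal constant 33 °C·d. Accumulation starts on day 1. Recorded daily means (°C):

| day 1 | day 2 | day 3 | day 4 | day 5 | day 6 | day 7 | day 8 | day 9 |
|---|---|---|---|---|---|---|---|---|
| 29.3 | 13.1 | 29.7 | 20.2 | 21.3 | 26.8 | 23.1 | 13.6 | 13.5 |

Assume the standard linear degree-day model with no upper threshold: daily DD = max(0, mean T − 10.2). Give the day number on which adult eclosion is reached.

day 3

Daily DD above 10.2 °C: 19.1, 2.9, 19.5, 10.0, 11.1, 16.6, 12.9, 3.4, 3.3.
Cumulative: 19.1, 22.0, 41.5, 51.5, 62.6, 79.2, 92.1, 95.5, 98.8.
The total first reaches 33 DD on day 3.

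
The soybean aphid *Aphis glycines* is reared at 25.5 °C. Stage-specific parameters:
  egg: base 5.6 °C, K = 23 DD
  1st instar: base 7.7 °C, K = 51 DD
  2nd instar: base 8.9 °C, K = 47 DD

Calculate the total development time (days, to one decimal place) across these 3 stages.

egg: 23 / (25.5 − 5.6) = 23 / 19.9 = 1.156 d.
1st instar: 51 / (25.5 − 7.7) = 51 / 17.8 = 2.865 d.
2nd instar: 47 / (25.5 − 8.9) = 47 / 16.6 = 2.831 d.
Sum = 6.852 ≈ 6.9 days.

6.9 days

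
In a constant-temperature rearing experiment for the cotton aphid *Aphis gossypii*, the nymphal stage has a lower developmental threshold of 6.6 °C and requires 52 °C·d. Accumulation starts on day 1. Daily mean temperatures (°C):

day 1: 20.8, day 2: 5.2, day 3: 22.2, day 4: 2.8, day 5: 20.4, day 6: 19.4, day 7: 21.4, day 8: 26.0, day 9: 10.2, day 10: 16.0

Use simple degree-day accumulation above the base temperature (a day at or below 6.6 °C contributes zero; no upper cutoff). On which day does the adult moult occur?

Daily DD above 6.6 °C: 14.2, 0.0, 15.6, 0.0, 13.8, 12.8, 14.8, 19.4, 3.6, 9.4.
Cumulative: 14.2, 14.2, 29.8, 29.8, 43.6, 56.4, 71.2, 90.6, 94.2, 103.6.
The total first reaches 52 DD on day 6.

day 6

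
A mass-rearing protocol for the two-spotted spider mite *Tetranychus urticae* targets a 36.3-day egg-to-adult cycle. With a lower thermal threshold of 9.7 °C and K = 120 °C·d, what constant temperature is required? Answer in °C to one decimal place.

Required daily accumulation = 120 / 36.3 = 3.306 DD/day.
T = T_base + 3.306 = 9.7 + 3.306 = 13.006 ≈ 13.0 °C.

13.0 °C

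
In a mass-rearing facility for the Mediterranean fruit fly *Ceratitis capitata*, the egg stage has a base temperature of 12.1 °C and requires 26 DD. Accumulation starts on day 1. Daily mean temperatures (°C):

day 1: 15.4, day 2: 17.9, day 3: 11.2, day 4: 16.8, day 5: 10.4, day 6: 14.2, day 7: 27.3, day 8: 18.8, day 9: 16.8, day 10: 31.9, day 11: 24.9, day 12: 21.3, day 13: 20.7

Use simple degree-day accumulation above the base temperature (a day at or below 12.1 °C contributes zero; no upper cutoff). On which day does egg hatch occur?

day 7

Daily DD above 12.1 °C: 3.3, 5.8, 0.0, 4.7, 0.0, 2.1, 15.2, 6.7, 4.7, 19.8, 12.8, 9.2, 8.6.
Cumulative: 3.3, 9.1, 9.1, 13.8, 13.8, 15.9, 31.1, 37.8, 42.5, 62.3, 75.1, 84.3, 92.9.
The total first reaches 26 DD on day 7.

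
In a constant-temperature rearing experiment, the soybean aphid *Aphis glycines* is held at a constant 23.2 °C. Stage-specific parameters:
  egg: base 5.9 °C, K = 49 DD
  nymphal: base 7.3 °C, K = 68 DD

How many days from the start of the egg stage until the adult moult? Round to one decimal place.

7.1 days

egg: 49 / (23.2 − 5.9) = 49 / 17.3 = 2.832 d.
nymphal: 68 / (23.2 − 7.3) = 68 / 15.9 = 4.277 d.
Sum = 7.109 ≈ 7.1 days.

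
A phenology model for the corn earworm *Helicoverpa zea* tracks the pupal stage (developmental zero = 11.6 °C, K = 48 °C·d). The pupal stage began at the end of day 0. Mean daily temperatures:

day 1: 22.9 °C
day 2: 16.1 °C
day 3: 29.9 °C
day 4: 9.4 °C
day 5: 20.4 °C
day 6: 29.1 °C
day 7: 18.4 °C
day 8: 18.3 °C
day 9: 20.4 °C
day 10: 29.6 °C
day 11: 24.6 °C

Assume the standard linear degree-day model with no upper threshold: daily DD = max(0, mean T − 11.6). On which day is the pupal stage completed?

day 6

Daily DD above 11.6 °C: 11.3, 4.5, 18.3, 0.0, 8.8, 17.5, 6.8, 6.7, 8.8, 18.0, 13.0.
Cumulative: 11.3, 15.8, 34.1, 34.1, 42.9, 60.4, 67.2, 73.9, 82.7, 100.7, 113.7.
The total first reaches 48 DD on day 6.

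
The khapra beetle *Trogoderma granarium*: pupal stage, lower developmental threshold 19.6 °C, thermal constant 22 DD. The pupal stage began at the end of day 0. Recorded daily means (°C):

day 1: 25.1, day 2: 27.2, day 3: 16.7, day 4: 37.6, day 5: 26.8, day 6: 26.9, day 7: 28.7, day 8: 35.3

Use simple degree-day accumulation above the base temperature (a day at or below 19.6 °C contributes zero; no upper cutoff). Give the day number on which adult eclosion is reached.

day 4

Daily DD above 19.6 °C: 5.5, 7.6, 0.0, 18.0, 7.2, 7.3, 9.1, 15.7.
Cumulative: 5.5, 13.1, 13.1, 31.1, 38.3, 45.6, 54.7, 70.4.
The total first reaches 22 DD on day 4.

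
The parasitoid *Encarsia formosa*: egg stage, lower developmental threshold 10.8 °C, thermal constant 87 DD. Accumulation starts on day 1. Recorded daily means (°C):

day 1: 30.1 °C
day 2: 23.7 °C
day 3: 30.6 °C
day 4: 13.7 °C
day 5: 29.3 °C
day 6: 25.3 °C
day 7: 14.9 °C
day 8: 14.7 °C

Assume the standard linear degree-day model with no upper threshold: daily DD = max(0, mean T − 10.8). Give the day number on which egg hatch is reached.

Daily DD above 10.8 °C: 19.3, 12.9, 19.8, 2.9, 18.5, 14.5, 4.1, 3.9.
Cumulative: 19.3, 32.2, 52.0, 54.9, 73.4, 87.9, 92.0, 95.9.
The total first reaches 87 DD on day 6.

day 6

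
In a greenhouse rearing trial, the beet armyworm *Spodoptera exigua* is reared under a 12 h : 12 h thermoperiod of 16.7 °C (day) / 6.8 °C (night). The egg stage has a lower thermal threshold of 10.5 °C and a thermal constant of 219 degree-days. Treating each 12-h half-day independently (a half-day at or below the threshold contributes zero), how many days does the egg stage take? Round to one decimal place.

70.6 days

Day half: max(0, 16.7 − 10.5) × 0.5 = 6.2 × 0.5 = 3.10 DD.
Night half: max(0, 6.8 − 10.5) × 0.5 = 0.0 × 0.5 = 0.00 DD.
Per 24 h: 3.10 DD/day.
Duration = 219 / 3.10 = 70.645 ≈ 70.6 days.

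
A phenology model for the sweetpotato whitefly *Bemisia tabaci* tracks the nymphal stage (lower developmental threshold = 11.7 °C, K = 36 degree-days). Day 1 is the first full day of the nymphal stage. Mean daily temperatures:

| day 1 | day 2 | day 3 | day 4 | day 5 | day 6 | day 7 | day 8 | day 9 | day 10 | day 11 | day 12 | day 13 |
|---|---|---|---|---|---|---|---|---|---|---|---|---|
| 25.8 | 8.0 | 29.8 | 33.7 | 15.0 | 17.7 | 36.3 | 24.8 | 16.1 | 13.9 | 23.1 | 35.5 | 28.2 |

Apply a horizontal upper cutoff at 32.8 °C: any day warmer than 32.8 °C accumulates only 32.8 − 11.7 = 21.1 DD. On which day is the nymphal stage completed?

day 4

Daily DD above 11.7 °C (capped at 21.1): 14.1, 0.0, 18.1, 21.1, 3.3, 6.0, 21.1, 13.1, 4.4, 2.2, 11.4, 21.1, 16.5.
Cumulative: 14.1, 14.1, 32.2, 53.3, 56.6, 62.6, 83.7, 96.8, 101.2, 103.4, 114.8, 135.9, 152.4.
The total first reaches 36 DD on day 4.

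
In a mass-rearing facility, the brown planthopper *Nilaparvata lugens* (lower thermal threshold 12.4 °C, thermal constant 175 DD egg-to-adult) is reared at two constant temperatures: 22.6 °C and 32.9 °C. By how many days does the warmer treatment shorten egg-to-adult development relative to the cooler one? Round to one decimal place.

At 22.6 °C: 175 / (22.6 − 12.4) = 175 / 10.2 = 17.157 d.
At 32.9 °C: 175 / (32.9 − 12.4) = 175 / 20.5 = 8.537 d.
Difference = |17.157 − 8.537| = 8.620 ≈ 8.6 days.

8.6 days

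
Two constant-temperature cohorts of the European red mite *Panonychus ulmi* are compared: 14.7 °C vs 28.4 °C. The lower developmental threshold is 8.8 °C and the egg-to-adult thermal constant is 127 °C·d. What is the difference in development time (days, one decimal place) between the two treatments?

15.0 days

At 14.7 °C: 127 / (14.7 − 8.8) = 127 / 5.9 = 21.525 d.
At 28.4 °C: 127 / (28.4 − 8.8) = 127 / 19.6 = 6.480 d.
Difference = |21.525 − 6.480| = 15.046 ≈ 15.0 days.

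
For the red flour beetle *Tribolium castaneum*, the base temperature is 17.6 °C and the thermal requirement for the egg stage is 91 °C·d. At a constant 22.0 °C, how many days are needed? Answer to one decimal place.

Daily accumulation = 22.0 − 17.6 = 4.4 DD/day.
Duration = 91 / 4.4 = 20.682 ≈ 20.7 days.

20.7 days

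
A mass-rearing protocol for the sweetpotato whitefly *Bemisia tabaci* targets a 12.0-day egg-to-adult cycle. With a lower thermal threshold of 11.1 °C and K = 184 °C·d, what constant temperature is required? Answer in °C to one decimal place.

26.4 °C

Required daily accumulation = 184 / 12.0 = 15.333 DD/day.
T = T_base + 15.333 = 11.1 + 15.333 = 26.433 ≈ 26.4 °C.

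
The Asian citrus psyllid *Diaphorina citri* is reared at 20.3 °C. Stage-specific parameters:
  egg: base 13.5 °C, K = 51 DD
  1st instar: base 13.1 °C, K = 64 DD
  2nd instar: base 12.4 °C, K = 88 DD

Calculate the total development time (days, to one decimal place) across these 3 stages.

egg: 51 / (20.3 − 13.5) = 51 / 6.8 = 7.500 d.
1st instar: 64 / (20.3 − 13.1) = 64 / 7.2 = 8.889 d.
2nd instar: 88 / (20.3 − 12.4) = 88 / 7.9 = 11.139 d.
Sum = 27.528 ≈ 27.5 days.

27.5 days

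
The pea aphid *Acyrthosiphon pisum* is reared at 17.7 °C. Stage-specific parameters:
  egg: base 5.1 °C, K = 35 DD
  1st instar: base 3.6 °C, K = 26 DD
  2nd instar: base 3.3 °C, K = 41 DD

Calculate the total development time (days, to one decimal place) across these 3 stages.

egg: 35 / (17.7 − 5.1) = 35 / 12.6 = 2.778 d.
1st instar: 26 / (17.7 − 3.6) = 26 / 14.1 = 1.844 d.
2nd instar: 41 / (17.7 − 3.3) = 41 / 14.4 = 2.847 d.
Sum = 7.469 ≈ 7.5 days.

7.5 days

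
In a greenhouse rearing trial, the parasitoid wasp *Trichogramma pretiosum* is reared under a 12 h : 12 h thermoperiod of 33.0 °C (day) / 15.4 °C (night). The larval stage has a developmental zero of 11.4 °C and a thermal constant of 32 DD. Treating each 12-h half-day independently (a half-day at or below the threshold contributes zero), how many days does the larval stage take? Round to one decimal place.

Day half: max(0, 33.0 − 11.4) × 0.5 = 21.6 × 0.5 = 10.80 DD.
Night half: max(0, 15.4 − 11.4) × 0.5 = 4.0 × 0.5 = 2.00 DD.
Per 24 h: 12.80 DD/day.
Duration = 32 / 12.80 = 2.500 ≈ 2.5 days.

2.5 days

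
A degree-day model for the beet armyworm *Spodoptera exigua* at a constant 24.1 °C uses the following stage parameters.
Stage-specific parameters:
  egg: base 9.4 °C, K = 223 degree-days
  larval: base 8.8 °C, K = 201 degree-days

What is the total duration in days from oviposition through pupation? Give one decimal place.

egg: 223 / (24.1 − 9.4) = 223 / 14.7 = 15.170 d.
larval: 201 / (24.1 − 8.8) = 201 / 15.3 = 13.137 d.
Sum = 28.307 ≈ 28.3 days.

28.3 days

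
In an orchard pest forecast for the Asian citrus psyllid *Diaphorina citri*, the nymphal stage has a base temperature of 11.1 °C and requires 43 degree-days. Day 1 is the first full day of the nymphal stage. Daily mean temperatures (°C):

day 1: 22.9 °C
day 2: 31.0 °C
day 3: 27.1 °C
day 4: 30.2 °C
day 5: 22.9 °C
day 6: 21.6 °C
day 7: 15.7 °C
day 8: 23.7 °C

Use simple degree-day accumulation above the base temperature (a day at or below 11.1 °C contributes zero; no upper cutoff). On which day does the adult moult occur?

day 3

Daily DD above 11.1 °C: 11.8, 19.9, 16.0, 19.1, 11.8, 10.5, 4.6, 12.6.
Cumulative: 11.8, 31.7, 47.7, 66.8, 78.6, 89.1, 93.7, 106.3.
The total first reaches 43 DD on day 3.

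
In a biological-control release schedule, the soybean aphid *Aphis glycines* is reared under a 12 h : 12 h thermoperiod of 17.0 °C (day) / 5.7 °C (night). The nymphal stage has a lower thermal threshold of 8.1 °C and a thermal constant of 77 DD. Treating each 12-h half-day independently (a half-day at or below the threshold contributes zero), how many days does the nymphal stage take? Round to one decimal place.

Day half: max(0, 17.0 − 8.1) × 0.5 = 8.9 × 0.5 = 4.45 DD.
Night half: max(0, 5.7 − 8.1) × 0.5 = 0.0 × 0.5 = 0.00 DD.
Per 24 h: 4.45 DD/day.
Duration = 77 / 4.45 = 17.303 ≈ 17.3 days.

17.3 days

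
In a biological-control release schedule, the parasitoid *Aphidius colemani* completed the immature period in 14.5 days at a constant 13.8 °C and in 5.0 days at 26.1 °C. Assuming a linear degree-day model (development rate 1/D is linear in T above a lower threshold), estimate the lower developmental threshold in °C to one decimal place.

7.3 °C

Linear rate model ⇒ the product D·(T − T_b) is constant across temperatures.
14.5·(13.8 − T_b) = 5.0·(26.1 − T_b)
T_b = (14.5·13.8 − 5.0·26.1) / (14.5 − 5.0) = 69.60 / 9.5 = 7.326 °C ≈ 7.3 °C.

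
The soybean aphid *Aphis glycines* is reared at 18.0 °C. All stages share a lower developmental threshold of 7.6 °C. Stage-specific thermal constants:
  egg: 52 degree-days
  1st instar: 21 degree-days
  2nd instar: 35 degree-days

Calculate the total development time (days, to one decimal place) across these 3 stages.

Daily accumulation at 18.0 °C = 18.0 − 7.6 = 10.4 DD/day.
Total K = 52 + 21 + 35 = 108 DD.
Total duration = 108 / 10.4 = 10.385 ≈ 10.4 days.

10.4 days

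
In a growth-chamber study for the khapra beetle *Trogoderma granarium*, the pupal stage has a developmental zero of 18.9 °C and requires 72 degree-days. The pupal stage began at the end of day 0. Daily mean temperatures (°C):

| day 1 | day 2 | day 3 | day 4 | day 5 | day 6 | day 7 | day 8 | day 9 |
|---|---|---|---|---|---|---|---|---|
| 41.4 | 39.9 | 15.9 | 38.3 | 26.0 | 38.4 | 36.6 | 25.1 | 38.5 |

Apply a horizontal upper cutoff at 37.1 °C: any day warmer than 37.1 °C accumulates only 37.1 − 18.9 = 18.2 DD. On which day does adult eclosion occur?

day 6

Daily DD above 18.9 °C (capped at 18.2): 18.2, 18.2, 0.0, 18.2, 7.1, 18.2, 17.7, 6.2, 18.2.
Cumulative: 18.2, 36.4, 36.4, 54.6, 61.7, 79.9, 97.6, 103.8, 122.0.
The total first reaches 72 DD on day 6.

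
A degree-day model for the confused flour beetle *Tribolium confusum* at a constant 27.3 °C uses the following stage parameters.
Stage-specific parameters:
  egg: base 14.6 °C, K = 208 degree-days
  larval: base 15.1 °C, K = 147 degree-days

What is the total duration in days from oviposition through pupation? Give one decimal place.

egg: 208 / (27.3 − 14.6) = 208 / 12.7 = 16.378 d.
larval: 147 / (27.3 − 15.1) = 147 / 12.2 = 12.049 d.
Sum = 28.427 ≈ 28.4 days.

28.4 days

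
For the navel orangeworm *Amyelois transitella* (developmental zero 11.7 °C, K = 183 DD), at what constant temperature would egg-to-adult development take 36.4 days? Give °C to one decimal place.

16.7 °C

Required daily accumulation = 183 / 36.4 = 5.027 DD/day.
T = T_base + 5.027 = 11.7 + 5.027 = 16.727 ≈ 16.7 °C.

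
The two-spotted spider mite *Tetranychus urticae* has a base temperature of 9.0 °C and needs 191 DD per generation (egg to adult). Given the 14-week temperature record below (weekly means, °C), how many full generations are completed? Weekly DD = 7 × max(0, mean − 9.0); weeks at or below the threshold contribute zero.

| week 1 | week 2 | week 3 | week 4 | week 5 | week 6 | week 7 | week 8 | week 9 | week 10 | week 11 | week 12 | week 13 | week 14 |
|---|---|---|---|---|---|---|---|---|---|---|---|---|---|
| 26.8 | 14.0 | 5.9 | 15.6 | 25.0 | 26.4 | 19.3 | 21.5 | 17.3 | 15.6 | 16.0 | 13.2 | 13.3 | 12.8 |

Weekly DD (7 × max(0, T̄ − 9.0)): 124.6, 35.0, 0.0, 46.2, 112.0, 121.8, 72.1, 87.5, 58.1, 46.2, 49.0, 29.4, 30.1, 26.6.
Season total = 838.6 DD.
Complete generations = ⌊838.6 / 191⌋ = 4.

4 generations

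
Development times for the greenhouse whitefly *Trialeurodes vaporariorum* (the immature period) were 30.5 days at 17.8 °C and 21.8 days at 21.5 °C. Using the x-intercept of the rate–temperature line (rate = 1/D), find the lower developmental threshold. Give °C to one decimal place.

Under the model K = D·(T − T_b), so D₁·(T₁ − T_b) = D₂·(T₂ − T_b).
30.5·(17.8 − T_b) = 21.8·(21.5 − T_b)
T_b = (30.5·17.8 − 21.8·21.5) / (30.5 − 21.8) = 74.20 / 8.7 = 8.529 °C ≈ 8.5 °C.

8.5 °C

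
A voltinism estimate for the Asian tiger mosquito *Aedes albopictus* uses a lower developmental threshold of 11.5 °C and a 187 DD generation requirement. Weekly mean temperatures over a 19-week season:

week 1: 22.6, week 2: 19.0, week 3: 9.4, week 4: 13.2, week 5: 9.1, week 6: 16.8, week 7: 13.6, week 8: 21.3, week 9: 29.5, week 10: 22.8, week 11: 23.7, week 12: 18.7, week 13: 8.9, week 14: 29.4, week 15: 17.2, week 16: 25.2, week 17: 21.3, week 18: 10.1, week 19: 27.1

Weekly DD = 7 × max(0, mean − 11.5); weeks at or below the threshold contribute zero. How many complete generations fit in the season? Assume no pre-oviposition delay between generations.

Weekly DD (7 × max(0, T̄ − 11.5)): 77.7, 52.5, 0.0, 11.9, 0.0, 37.1, 14.7, 68.6, 126.0, 79.1, 85.4, 50.4, 0.0, 125.3, 39.9, 95.9, 68.6, 0.0, 109.2.
Season total = 1042.3 DD.
Complete generations = ⌊1042.3 / 187⌋ = 5.

5 generations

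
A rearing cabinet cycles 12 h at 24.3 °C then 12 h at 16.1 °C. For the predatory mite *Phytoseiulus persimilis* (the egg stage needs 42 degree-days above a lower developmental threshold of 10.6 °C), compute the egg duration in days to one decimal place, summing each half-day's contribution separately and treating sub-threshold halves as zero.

4.4 days

Day half: max(0, 24.3 − 10.6) × 0.5 = 13.7 × 0.5 = 6.85 DD.
Night half: max(0, 16.1 − 10.6) × 0.5 = 5.5 × 0.5 = 2.75 DD.
Per 24 h: 9.60 DD/day.
Duration = 42 / 9.60 = 4.375 ≈ 4.4 days.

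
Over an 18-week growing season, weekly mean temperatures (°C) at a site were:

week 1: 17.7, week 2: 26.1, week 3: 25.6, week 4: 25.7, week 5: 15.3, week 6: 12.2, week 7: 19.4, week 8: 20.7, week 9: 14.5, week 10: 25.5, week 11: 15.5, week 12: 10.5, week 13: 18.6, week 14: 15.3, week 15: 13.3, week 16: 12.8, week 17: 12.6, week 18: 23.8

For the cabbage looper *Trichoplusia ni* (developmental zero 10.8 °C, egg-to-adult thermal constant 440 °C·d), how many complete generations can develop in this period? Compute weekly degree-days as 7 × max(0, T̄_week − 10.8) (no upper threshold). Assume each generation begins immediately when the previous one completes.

2 generations

Weekly DD (7 × max(0, T̄ − 10.8)): 48.3, 107.1, 103.6, 104.3, 31.5, 9.8, 60.2, 69.3, 25.9, 102.9, 32.9, 0.0, 54.6, 31.5, 17.5, 14.0, 12.6, 91.0.
Season total = 917.0 DD.
Complete generations = ⌊917.0 / 440⌋ = 2.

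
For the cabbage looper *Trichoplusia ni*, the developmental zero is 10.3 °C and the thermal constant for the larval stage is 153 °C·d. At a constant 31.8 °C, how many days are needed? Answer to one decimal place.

7.1 days

Daily accumulation = 31.8 − 10.3 = 21.5 DD/day.
Duration = 153 / 21.5 = 7.116 ≈ 7.1 days.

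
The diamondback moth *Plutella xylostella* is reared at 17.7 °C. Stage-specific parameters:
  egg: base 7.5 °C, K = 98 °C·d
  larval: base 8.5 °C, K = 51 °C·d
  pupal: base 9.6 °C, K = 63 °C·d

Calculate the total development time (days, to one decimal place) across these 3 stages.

egg: 98 / (17.7 − 7.5) = 98 / 10.2 = 9.608 d.
larval: 51 / (17.7 − 8.5) = 51 / 9.2 = 5.543 d.
pupal: 63 / (17.7 − 9.6) = 63 / 8.1 = 7.778 d.
Sum = 22.929 ≈ 22.9 days.

22.9 days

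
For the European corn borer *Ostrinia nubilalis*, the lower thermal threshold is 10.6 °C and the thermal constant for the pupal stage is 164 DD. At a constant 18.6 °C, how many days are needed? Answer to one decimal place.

20.5 days

Daily accumulation = 18.6 − 10.6 = 8.0 DD/day.
Duration = 164 / 8.0 = 20.500 ≈ 20.5 days.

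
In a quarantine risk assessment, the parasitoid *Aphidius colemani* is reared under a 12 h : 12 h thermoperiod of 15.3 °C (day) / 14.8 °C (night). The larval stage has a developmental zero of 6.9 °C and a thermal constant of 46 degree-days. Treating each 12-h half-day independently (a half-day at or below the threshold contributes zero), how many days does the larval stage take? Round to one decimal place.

5.6 days

Day half: max(0, 15.3 − 6.9) × 0.5 = 8.4 × 0.5 = 4.20 DD.
Night half: max(0, 14.8 − 6.9) × 0.5 = 7.9 × 0.5 = 3.95 DD.
Per 24 h: 8.15 DD/day.
Duration = 46 / 8.15 = 5.644 ≈ 5.6 days.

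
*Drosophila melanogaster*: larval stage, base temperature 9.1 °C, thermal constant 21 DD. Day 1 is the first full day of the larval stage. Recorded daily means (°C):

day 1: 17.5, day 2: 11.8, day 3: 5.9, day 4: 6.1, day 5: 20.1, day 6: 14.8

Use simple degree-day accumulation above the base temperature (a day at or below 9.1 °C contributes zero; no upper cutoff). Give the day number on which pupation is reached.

Daily DD above 9.1 °C: 8.4, 2.7, 0.0, 0.0, 11.0, 5.7.
Cumulative: 8.4, 11.1, 11.1, 11.1, 22.1, 27.8.
The total first reaches 21 DD on day 5.

day 5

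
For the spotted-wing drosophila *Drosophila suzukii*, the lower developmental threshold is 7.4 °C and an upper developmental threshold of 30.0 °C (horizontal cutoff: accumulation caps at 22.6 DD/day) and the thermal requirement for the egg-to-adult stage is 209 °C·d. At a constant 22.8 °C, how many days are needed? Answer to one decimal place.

Daily accumulation = 22.8 − 7.4 = 15.4 DD/day.
Duration = 209 / 15.4 = 13.571 ≈ 13.6 days.

13.6 days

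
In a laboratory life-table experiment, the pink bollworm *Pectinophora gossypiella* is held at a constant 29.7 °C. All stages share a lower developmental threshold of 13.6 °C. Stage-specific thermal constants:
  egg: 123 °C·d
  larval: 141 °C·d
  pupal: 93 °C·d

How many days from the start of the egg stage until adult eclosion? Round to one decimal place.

22.2 days

Daily accumulation at 29.7 °C = 29.7 − 13.6 = 16.1 DD/day.
Total K = 123 + 141 + 93 = 357 DD.
Total duration = 357 / 16.1 = 22.174 ≈ 22.2 days.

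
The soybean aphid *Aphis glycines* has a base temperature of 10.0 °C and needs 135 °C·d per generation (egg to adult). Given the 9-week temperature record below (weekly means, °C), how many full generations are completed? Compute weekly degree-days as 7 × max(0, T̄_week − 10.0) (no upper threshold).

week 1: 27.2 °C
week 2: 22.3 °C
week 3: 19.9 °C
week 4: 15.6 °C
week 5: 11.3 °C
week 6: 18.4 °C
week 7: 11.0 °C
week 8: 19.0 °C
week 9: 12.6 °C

Weekly DD (7 × max(0, T̄ − 10.0)): 120.4, 86.1, 69.3, 39.2, 9.1, 58.8, 7.0, 63.0, 18.2.
Season total = 471.1 DD.
Complete generations = ⌊471.1 / 135⌋ = 3.

3 generations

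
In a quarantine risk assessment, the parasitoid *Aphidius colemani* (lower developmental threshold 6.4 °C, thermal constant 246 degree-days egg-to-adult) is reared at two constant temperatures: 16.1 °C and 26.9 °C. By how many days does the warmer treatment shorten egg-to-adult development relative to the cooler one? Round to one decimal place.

At 16.1 °C: 246 / (16.1 − 6.4) = 246 / 9.7 = 25.361 d.
At 26.9 °C: 246 / (26.9 − 6.4) = 246 / 20.5 = 12.000 d.
Difference = |25.361 − 12.000| = 13.361 ≈ 13.4 days.

13.4 days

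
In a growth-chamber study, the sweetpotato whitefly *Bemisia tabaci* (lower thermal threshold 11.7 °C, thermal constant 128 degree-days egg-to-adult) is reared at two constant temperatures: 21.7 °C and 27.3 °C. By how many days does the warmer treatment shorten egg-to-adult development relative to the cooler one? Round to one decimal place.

4.6 days

At 21.7 °C: 128 / (21.7 − 11.7) = 128 / 10.0 = 12.800 d.
At 27.3 °C: 128 / (27.3 − 11.7) = 128 / 15.6 = 8.205 d.
Difference = |12.800 − 8.205| = 4.595 ≈ 4.6 days.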